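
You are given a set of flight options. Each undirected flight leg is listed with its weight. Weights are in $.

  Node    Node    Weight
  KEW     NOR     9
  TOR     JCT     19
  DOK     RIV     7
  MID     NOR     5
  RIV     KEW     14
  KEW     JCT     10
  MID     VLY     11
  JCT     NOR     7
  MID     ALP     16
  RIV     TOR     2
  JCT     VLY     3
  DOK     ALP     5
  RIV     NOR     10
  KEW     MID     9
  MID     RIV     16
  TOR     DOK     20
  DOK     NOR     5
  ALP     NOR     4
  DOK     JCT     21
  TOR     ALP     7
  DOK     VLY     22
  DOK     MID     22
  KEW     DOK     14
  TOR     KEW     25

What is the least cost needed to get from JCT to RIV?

$17

Running Dijkstra from JCT:
JCT: 0
VLY: 3  (via JCT)
NOR: 7  (via JCT)
KEW: 10  (via JCT)
ALP: 11  (via NOR)
MID: 12  (via NOR)
DOK: 12  (via NOR)
RIV: 17  (via NOR)
Shortest route: JCT → NOR → RIV = $17.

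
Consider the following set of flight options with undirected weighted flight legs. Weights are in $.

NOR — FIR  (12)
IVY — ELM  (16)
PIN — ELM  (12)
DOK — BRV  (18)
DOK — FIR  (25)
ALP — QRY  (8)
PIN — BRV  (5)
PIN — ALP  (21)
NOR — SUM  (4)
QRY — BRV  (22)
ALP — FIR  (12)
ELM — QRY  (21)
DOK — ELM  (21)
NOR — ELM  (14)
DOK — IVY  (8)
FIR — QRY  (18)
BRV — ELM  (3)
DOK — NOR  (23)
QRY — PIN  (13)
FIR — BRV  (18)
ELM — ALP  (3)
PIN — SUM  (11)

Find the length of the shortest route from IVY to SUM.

$34

Shortest distances from IVY:
IVY: 0
DOK: 8  (via IVY)
ELM: 16  (via IVY)
ALP: 19  (via ELM)
BRV: 19  (via ELM)
PIN: 24  (via BRV)
QRY: 27  (via ALP)
NOR: 30  (via ELM)
FIR: 31  (via ALP)
SUM: 34  (via NOR)
Shortest route: IVY → ELM → NOR → SUM = $34.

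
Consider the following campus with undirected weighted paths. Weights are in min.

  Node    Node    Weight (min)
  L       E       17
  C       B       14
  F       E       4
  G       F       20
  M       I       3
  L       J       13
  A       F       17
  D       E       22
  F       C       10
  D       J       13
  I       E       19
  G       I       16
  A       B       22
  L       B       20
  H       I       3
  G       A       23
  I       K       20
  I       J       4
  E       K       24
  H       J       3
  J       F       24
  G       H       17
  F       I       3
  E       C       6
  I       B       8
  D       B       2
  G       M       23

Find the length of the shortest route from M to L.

Enumerating some paths:
M → I → F → E → L: 3+3+4+17 = 27
M → I → H → J → L: 3+3+3+13 = 22
M → I → J → L: 3+4+13 = 20
The minimum is 20 min via M → I → J → L.

20 min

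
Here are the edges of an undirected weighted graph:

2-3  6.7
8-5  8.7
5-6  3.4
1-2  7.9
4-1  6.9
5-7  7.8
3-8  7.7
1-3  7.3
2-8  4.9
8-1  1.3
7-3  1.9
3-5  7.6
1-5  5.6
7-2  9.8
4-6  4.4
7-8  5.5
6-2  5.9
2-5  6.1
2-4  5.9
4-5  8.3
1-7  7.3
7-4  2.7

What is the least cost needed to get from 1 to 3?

Running Dijkstra from 1:
1: 0
8: 1.3  (via 1)
5: 5.6  (via 1)
2: 6.2  (via 8)
7: 6.8  (via 8)
4: 6.9  (via 1)
3: 7.3  (via 1)
Shortest route: 1 → 3 = 7.3.

7.3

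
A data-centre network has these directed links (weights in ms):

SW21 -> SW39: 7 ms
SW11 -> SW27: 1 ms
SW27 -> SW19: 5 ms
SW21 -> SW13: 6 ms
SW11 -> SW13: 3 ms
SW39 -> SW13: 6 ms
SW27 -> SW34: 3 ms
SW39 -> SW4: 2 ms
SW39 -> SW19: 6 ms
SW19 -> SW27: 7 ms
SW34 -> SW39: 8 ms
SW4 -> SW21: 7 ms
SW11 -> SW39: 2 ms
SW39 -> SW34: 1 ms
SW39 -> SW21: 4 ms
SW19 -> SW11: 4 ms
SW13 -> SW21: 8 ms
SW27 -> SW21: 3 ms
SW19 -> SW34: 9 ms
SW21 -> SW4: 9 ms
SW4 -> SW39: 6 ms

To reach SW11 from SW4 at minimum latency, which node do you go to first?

SW39

Candidate routes:
SW4 → SW39 → SW19 → SW11: 6+6+4 = 16
SW4 → SW21 → SW39 → SW19 → SW11: 7+7+6+4 = 24
Cheapest is SW4 → SW39 → SW19 → SW11 at 16 ms.
So from SW4 the first move is to SW39.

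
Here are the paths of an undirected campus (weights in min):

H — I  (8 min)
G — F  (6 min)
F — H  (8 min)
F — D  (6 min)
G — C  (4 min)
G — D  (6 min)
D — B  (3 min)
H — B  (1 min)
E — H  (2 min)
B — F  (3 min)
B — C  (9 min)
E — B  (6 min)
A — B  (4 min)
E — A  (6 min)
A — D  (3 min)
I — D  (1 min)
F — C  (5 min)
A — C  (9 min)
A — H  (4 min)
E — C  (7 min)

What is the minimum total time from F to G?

6 min

Running Dijkstra from F:
F: 0
B: 3  (via F)
H: 4  (via B)
C: 5  (via F)
D: 6  (via F)
E: 6  (via H)
G: 6  (via F)
Shortest route: F–G = 6 min.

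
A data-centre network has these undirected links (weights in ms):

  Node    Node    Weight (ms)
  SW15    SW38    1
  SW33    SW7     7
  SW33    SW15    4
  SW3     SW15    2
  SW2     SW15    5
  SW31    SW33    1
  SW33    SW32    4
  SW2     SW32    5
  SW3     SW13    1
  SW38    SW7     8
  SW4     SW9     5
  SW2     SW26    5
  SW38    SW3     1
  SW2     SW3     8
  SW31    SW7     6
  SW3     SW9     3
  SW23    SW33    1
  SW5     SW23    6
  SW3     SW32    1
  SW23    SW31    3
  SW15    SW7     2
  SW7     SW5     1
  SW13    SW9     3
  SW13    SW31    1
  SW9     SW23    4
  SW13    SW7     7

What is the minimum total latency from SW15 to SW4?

Compare a few routes:
SW15 - SW3 - SW9 - SW4: 2+3+5 = 10
SW15 - SW38 - SW3 - SW13 - SW9 - SW4: 1+1+1+3+5 = 11
The minimum is 10 ms via SW15 - SW3 - SW9 - SW4.

10 ms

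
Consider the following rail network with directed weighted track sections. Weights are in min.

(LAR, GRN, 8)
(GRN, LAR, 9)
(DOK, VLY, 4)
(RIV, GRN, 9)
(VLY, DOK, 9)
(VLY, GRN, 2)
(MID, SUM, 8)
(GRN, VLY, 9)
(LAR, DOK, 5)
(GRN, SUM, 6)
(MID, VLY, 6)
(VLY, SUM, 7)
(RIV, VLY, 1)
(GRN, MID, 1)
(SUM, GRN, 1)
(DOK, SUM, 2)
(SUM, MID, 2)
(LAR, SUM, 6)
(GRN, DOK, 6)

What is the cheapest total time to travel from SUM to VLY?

Shortest distances from SUM:
SUM: 0
GRN: 1  (via SUM)
MID: 2  (via SUM)
DOK: 7  (via GRN)
VLY: 8  (via MID)
Shortest route: SUM–MID–VLY = 8 min.

8 min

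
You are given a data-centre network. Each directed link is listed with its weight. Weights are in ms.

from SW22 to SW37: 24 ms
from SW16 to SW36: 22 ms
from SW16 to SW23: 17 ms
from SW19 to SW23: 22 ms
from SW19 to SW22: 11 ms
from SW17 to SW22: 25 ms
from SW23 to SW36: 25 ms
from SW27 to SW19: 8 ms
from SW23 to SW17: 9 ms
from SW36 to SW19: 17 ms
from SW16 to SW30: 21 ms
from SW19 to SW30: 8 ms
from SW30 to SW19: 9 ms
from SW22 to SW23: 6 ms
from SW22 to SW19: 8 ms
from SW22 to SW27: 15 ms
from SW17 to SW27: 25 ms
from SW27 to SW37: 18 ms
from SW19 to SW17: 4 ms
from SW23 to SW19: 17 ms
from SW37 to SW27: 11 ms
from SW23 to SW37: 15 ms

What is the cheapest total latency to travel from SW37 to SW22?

30 ms

Shortest distances from SW37:
SW37: 0
SW27: 11  (via SW37)
SW19: 19  (via SW27)
SW17: 23  (via SW19)
SW30: 27  (via SW19)
SW22: 30  (via SW19)
Shortest route: SW37 → SW27 → SW19 → SW22 = 30 ms.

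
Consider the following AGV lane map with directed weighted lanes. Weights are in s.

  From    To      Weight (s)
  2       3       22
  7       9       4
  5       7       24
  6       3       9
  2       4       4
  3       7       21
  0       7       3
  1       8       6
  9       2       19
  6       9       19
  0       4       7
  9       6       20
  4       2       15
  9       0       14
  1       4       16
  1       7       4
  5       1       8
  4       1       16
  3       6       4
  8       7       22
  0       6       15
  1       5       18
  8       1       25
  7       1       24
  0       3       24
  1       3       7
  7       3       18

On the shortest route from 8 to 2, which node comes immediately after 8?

7

Enumerating some paths:
8 → 1 → 4 → 2: 25+16+15 = 56
8 → 7 → 9 → 0 → 4 → 2: 22+4+14+7+15 = 62
8 → 7 → 9 → 2: 22+4+19 = 45
8 → 1 → 7 → 9 → 2: 25+4+4+19 = 52
The minimum is 45 s via 8 → 7 → 9 → 2.
So from 8 the first move is to 7.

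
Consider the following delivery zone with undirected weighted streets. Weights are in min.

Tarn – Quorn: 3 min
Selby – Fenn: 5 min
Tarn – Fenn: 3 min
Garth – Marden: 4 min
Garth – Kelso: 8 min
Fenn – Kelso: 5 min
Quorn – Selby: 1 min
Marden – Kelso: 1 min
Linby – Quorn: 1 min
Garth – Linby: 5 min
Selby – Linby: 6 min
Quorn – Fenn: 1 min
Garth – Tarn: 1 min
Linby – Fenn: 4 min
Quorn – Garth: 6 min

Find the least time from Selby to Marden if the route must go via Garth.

Shortest Selby→Garth: Selby → Quorn → Tarn → Garth = 5
Shortest Garth→Marden: Garth → Marden = 4
Total via Garth: 5 + 4 = 9 min.

9 min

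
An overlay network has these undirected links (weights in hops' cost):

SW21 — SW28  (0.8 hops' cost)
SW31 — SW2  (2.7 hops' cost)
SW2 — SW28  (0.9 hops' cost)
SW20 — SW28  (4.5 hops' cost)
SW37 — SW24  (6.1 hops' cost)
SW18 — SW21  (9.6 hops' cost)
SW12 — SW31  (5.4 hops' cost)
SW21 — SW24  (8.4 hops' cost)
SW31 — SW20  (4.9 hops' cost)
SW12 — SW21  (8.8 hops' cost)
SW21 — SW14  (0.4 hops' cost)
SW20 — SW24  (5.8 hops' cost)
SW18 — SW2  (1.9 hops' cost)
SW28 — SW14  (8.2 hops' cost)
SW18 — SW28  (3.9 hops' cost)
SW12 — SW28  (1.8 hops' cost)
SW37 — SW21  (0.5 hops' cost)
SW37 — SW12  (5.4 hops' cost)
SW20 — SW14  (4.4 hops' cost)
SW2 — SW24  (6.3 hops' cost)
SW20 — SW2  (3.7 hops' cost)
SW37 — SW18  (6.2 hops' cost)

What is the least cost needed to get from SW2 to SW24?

6.3 hops' cost

Candidate routes:
SW2–SW24: 6.3 = 6.3
SW2–SW28–SW21–SW37–SW24: 0.9+0.8+0.5+6.1 = 8.3
SW2–SW20–SW24: 3.7+5.8 = 9.5
Cheapest is SW2–SW24 at 6.3 hops' cost.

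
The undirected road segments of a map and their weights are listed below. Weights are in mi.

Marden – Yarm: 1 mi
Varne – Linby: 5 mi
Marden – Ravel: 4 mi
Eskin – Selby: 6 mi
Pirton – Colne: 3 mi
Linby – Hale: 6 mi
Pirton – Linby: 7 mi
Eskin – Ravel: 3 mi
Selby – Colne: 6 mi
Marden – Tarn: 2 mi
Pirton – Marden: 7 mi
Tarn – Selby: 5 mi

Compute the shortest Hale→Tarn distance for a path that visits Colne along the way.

27 mi

Best Hale to Colne: Hale → Linby → Pirton → Colne costing 16
Shortest Colne→Tarn: Colne → Selby → Tarn = 11
Total via Colne: 16 + 11 = 27 mi.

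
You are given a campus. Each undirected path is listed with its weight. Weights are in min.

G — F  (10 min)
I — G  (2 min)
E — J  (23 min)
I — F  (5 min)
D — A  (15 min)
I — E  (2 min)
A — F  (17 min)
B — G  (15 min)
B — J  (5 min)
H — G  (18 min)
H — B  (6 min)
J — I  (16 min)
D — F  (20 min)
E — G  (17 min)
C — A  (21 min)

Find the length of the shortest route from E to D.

27 min

Enumerating some paths:
E → I → F → A → D: 2+5+17+15 = 39
E → I → F → D: 2+5+20 = 27
E → I → G → F → D: 2+2+10+20 = 34
Cheapest is E → I → F → D at 27 min.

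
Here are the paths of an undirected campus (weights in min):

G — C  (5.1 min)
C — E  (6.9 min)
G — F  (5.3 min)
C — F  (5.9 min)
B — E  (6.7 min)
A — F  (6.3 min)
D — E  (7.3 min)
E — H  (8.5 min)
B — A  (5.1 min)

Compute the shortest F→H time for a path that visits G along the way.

25.8 min

Shortest F→G: F → G = 5.3
Shortest G→H: G → C → E → H = 20.5
Total via G: 5.3 + 20.5 = 25.8 min.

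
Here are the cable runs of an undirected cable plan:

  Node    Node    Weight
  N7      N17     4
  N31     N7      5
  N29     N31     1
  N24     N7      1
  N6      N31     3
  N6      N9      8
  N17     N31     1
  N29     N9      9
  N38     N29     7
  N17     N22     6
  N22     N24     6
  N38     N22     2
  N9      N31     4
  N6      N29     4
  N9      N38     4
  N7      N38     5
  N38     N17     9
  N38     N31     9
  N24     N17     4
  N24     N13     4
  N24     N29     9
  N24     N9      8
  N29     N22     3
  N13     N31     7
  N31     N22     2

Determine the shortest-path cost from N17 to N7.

Settle nodes by increasing distance from N17:
N17: 0
N31: 1  (via N17)
N29: 2  (via N31)
N22: 3  (via N31)
N7: 4  (via N17)
Shortest route: N17–N7 = 4.

4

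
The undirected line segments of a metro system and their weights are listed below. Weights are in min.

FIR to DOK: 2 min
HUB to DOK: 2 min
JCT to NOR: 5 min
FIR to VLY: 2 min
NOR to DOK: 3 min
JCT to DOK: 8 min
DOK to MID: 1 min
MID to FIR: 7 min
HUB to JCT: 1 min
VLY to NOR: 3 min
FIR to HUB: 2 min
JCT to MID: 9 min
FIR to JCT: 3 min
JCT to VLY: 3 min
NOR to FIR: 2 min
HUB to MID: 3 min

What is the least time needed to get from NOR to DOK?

Candidate routes:
NOR–FIR–DOK: 2+2 = 4
NOR–FIR–HUB–DOK: 2+2+2 = 6
NOR–DOK: 3 = 3
Cheapest is NOR–DOK at 3 min.

3 min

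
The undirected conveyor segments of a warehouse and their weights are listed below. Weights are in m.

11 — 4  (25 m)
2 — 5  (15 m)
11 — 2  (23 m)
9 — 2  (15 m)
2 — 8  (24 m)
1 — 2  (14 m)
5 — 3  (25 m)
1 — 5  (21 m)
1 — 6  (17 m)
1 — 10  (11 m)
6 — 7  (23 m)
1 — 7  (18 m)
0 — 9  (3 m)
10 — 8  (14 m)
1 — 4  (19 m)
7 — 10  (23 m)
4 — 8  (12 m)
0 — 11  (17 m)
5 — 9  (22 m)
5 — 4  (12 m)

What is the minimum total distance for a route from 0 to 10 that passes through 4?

63 m

Shortest 0→4: 0 → 9 → 5 → 4 = 37
Shortest 4→10: 4 → 8 → 10 = 26
Total via 4: 37 + 26 = 63 m.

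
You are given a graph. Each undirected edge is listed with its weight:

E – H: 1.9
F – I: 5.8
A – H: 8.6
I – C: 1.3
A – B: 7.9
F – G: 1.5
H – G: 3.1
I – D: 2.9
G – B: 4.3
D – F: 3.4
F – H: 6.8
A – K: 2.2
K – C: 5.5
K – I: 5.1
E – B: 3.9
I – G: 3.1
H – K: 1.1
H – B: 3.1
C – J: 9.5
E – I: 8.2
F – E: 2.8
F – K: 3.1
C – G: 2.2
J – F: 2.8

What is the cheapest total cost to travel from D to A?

Candidate routes:
D–I–K–A: 2.9+5.1+2.2 = 10.2
D–F–G–H–K–A: 3.4+1.5+3.1+1.1+2.2 = 11.3
D–F–K–A: 3.4+3.1+2.2 = 8.7
The minimum is 8.7 via D–F–K–A.

8.7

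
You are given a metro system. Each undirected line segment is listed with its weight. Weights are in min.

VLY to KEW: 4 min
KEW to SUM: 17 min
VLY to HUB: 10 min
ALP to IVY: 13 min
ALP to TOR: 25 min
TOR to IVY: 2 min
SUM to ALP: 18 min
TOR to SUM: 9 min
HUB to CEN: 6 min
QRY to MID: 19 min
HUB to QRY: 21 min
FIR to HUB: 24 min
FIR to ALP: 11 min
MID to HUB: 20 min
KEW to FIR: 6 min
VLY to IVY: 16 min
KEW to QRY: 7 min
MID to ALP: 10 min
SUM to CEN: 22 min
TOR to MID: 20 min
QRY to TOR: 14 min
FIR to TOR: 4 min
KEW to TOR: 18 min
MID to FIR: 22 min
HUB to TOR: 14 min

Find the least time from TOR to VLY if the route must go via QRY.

Shortest TOR→QRY: TOR–QRY = 14
Shortest QRY→VLY: QRY–KEW–VLY = 11
Total via QRY: 14 + 11 = 25 min.

25 min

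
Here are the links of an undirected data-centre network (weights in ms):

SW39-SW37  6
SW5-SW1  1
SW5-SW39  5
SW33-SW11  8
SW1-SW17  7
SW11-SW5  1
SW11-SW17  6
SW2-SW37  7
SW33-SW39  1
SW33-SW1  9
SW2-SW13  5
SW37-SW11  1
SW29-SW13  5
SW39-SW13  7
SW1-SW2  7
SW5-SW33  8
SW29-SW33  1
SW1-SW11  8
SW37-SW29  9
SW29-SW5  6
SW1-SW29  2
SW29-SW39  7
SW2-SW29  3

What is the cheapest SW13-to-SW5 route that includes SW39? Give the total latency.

Best SW13 to SW39: SW13 → SW39 costing 7
Best SW39 to SW5: SW39 → SW5 costing 5
Total via SW39: 7 + 5 = 12 ms.

12 ms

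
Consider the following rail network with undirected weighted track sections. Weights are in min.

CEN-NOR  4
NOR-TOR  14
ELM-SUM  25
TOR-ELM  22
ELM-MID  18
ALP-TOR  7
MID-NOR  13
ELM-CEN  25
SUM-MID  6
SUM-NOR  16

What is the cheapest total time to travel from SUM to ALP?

37 min

Candidate routes:
SUM - NOR - TOR - ALP: 16+14+7 = 37
SUM - MID - NOR - TOR - ALP: 6+13+14+7 = 40
Cheapest is SUM - NOR - TOR - ALP at 37 min.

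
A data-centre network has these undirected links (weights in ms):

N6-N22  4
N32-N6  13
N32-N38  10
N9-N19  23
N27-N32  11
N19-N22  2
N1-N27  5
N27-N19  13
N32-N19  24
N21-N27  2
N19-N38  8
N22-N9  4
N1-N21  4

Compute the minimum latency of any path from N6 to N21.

Settle nodes by increasing distance from N6:
N6: 0
N22: 4  (via N6)
N19: 6  (via N22)
N9: 8  (via N22)
N32: 13  (via N6)
N38: 14  (via N19)
N27: 19  (via N19)
N21: 21  (via N27)
Shortest route: N6–N22–N19–N27–N21 = 21 ms.

21 ms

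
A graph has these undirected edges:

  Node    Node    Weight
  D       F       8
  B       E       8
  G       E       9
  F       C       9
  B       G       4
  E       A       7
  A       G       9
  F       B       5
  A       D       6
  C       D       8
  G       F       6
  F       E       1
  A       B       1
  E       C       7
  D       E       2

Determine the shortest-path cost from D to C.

Shortest distances from D:
D: 0
E: 2  (via D)
F: 3  (via E)
A: 6  (via D)
B: 7  (via A)
C: 8  (via D)
Shortest route: D → C = 8.

8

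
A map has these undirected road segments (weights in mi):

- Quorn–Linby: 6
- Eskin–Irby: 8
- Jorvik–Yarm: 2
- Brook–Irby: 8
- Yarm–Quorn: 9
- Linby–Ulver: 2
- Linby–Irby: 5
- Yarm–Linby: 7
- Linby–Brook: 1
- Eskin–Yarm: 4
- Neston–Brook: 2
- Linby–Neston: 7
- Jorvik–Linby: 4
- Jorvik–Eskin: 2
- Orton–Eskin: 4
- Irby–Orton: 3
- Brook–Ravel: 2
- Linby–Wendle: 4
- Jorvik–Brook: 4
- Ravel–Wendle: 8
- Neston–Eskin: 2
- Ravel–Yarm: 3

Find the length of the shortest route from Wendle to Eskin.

Candidate routes:
Wendle–Linby–Jorvik–Eskin: 4+4+2 = 10
Wendle–Linby–Brook–Jorvik–Eskin: 4+1+4+2 = 11
Wendle–Linby–Brook–Neston–Eskin: 4+1+2+2 = 9
The minimum is 9 mi via Wendle–Linby–Brook–Neston–Eskin.

9 mi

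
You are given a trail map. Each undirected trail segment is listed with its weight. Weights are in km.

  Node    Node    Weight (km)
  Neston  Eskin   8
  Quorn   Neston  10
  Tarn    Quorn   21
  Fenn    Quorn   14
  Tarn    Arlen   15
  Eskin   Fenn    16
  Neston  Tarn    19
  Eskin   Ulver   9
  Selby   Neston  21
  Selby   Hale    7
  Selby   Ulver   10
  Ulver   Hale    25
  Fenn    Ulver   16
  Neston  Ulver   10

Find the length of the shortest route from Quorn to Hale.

37 km

Settle nodes by increasing distance from Quorn:
Quorn: 0
Neston: 10  (via Quorn)
Fenn: 14  (via Quorn)
Eskin: 18  (via Neston)
Ulver: 20  (via Neston)
Tarn: 21  (via Quorn)
Selby: 30  (via Ulver)
Arlen: 36  (via Tarn)
Hale: 37  (via Selby)
Shortest route: Quorn–Neston–Ulver–Selby–Hale = 37 km.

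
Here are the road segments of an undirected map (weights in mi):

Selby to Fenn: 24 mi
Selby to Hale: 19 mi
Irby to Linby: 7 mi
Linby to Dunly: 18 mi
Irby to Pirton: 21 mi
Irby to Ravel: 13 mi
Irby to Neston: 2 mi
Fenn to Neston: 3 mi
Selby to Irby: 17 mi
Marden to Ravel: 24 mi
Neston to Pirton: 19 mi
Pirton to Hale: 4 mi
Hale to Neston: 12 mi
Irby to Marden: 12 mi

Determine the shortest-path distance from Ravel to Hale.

27 mi

Enumerating some paths:
Ravel → Irby → Neston → Hale: 13+2+12 = 27
Ravel → Irby → Neston → Pirton → Hale: 13+2+19+4 = 38
The minimum is 27 mi via Ravel → Irby → Neston → Hale.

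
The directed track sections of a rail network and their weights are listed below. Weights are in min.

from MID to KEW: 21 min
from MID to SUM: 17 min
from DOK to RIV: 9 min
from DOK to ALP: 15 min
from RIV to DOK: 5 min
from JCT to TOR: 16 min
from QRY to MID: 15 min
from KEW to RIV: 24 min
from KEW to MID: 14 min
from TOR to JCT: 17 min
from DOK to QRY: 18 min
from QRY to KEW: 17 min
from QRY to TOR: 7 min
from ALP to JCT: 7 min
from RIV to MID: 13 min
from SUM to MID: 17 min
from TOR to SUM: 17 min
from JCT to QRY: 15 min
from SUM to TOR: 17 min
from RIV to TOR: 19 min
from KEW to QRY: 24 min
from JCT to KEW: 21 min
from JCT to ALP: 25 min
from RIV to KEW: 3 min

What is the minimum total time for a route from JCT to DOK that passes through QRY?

61 min

Best JCT to QRY: JCT–QRY costing 15
Shortest QRY→DOK: QRY–KEW–RIV–DOK = 46
Total via QRY: 15 + 46 = 61 min.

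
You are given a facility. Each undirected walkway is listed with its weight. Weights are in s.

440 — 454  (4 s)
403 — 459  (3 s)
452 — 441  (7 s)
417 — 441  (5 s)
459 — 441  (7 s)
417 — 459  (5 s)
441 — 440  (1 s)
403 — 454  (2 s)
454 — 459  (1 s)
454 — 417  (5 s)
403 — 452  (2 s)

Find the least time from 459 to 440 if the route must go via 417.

11 s

Best 459 to 417: 459 → 417 costing 5
Shortest 417→440: 417 → 441 → 440 = 6
Total via 417: 5 + 6 = 11 s.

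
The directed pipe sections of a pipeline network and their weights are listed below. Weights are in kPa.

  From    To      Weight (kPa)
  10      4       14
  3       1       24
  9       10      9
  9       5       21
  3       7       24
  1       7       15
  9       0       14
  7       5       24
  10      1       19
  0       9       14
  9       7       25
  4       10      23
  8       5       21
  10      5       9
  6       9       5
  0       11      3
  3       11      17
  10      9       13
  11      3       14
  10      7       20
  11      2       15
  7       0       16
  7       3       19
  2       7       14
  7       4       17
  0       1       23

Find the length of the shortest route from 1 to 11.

Enumerating some paths:
1 - 7 - 3 - 11: 15+19+17 = 51
1 - 7 - 0 - 11: 15+16+3 = 34
The minimum is 34 kPa via 1 - 7 - 0 - 11.

34 kPa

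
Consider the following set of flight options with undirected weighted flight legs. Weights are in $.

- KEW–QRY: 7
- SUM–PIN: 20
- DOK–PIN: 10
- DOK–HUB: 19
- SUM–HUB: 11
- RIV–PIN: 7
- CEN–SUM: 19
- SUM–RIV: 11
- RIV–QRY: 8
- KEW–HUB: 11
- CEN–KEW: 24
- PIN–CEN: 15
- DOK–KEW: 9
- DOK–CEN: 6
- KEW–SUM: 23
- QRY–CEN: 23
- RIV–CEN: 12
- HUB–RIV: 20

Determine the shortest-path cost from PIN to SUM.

Enumerating some paths:
PIN - SUM: 20 = 20
PIN - RIV - SUM: 7+11 = 18
Cheapest is PIN - RIV - SUM at $18.

$18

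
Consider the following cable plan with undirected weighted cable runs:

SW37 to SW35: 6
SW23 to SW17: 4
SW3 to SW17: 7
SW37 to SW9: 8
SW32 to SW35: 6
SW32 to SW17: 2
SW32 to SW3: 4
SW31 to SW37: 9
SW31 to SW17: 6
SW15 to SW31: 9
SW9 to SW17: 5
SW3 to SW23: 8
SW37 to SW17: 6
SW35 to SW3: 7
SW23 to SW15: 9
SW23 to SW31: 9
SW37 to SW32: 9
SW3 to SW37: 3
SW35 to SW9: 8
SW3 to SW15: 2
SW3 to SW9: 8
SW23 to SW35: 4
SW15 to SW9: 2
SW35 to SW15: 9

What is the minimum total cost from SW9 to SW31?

11

Candidate routes:
SW9–SW15–SW31: 2+9 = 11
SW9–SW15–SW3–SW37–SW31: 2+2+3+9 = 16
Cheapest is SW9–SW15–SW31 at 11.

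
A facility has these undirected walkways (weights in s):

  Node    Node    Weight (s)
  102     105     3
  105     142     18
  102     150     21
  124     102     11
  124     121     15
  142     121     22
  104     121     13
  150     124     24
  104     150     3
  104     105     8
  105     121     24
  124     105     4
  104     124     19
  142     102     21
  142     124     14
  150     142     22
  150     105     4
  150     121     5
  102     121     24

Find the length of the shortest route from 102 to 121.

Running Dijkstra from 102:
102: 0
105: 3  (via 102)
124: 7  (via 105)
150: 7  (via 105)
104: 10  (via 150)
121: 12  (via 150)
Shortest route: 102–105–150–121 = 12 s.

12 s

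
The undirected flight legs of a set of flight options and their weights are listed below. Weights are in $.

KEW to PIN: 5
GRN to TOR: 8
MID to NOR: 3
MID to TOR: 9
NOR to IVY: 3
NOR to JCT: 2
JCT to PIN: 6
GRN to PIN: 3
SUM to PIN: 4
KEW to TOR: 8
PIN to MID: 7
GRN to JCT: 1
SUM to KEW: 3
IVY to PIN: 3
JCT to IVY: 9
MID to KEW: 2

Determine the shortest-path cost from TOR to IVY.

$14

Running Dijkstra from TOR:
TOR: 0
KEW: 8  (via TOR)
GRN: 8  (via TOR)
JCT: 9  (via GRN)
MID: 9  (via TOR)
PIN: 11  (via GRN)
SUM: 11  (via KEW)
NOR: 11  (via JCT)
IVY: 14  (via PIN)
Shortest route: TOR → GRN → PIN → IVY = $14.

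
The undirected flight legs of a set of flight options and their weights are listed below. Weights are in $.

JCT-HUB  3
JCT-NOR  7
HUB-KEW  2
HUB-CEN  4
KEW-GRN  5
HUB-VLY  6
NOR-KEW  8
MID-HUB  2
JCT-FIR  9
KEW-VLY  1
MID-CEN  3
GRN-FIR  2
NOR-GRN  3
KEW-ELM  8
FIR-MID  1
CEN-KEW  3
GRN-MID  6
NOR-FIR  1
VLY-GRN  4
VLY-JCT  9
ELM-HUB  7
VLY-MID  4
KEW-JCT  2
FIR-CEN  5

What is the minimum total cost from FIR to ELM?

Candidate routes:
FIR–MID–HUB–KEW–ELM: 1+2+2+8 = 13
FIR–MID–HUB–ELM: 1+2+7 = 10
Cheapest is FIR–MID–HUB–ELM at $10.

$10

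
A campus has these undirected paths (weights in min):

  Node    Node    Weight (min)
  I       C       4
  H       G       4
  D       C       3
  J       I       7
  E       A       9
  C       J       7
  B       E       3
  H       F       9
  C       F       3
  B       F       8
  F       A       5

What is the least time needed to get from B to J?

18 min

Shortest distances from B:
B: 0
E: 3  (via B)
F: 8  (via B)
C: 11  (via F)
A: 12  (via E)
D: 14  (via C)
I: 15  (via C)
H: 17  (via F)
J: 18  (via C)
Shortest route: B → F → C → J = 18 min.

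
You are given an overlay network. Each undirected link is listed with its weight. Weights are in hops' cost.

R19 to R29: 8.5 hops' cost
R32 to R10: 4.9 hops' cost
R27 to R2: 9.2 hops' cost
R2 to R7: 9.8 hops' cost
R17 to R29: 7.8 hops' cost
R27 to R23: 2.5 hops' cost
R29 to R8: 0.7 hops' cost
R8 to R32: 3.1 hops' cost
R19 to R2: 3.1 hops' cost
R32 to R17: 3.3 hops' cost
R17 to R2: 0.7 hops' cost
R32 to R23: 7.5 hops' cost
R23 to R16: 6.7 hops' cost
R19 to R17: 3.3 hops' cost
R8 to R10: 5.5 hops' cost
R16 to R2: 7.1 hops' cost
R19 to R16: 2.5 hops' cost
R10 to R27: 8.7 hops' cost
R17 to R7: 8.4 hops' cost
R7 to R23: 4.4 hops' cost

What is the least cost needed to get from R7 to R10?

Candidate routes:
R7–R17–R32–R10: 8.4+3.3+4.9 = 16.6
R7–R23–R32–R10: 4.4+7.5+4.9 = 16.8
R7–R23–R27–R10: 4.4+2.5+8.7 = 15.6
R7–R2–R17–R32–R10: 9.8+0.7+3.3+4.9 = 18.7
The minimum is 15.6 hops' cost via R7–R23–R27–R10.

15.6 hops' cost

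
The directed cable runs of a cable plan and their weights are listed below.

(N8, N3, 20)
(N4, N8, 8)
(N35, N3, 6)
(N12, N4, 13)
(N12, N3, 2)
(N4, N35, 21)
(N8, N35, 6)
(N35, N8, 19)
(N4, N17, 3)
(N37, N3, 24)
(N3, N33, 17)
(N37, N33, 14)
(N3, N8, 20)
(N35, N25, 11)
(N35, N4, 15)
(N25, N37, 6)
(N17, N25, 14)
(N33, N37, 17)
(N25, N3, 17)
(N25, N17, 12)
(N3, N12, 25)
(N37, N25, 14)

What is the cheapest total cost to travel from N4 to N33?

37

Candidate routes:
N4 → N8 → N35 → N3 → N33: 8+6+6+17 = 37
N4 → N35 → N3 → N33: 21+6+17 = 44
The minimum is 37 via N4 → N8 → N35 → N3 → N33.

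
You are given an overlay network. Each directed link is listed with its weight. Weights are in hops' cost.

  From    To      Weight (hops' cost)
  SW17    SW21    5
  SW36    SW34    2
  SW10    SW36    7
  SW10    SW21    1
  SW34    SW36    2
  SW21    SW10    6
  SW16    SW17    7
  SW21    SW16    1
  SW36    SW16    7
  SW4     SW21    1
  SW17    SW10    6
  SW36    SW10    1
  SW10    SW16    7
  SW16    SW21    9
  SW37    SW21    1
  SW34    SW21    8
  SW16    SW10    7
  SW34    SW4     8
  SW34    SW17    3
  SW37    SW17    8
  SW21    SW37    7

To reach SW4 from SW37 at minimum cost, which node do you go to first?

SW21

Compare a few routes:
SW37–SW17–SW10–SW36–SW34–SW4: 8+6+7+2+8 = 31
SW37–SW21–SW10–SW36–SW34–SW4: 1+6+7+2+8 = 24
SW37–SW21–SW16–SW10–SW36–SW34–SW4: 1+1+7+7+2+8 = 26
Cheapest is SW37–SW21–SW10–SW36–SW34–SW4 at 24 hops' cost.
So from SW37 the first move is to SW21.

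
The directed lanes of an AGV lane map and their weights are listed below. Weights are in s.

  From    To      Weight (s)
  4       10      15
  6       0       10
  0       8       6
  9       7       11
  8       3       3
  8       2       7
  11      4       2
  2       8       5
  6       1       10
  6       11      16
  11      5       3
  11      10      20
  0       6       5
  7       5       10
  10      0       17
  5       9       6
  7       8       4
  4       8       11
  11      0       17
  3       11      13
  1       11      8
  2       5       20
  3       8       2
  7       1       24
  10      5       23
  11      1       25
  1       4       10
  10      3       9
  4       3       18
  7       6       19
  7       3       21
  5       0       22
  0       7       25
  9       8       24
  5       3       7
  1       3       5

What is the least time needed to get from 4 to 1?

Candidate routes:
4–10–0–6–1: 15+17+5+10 = 47
4–8–3–11–1: 11+3+13+25 = 52
The minimum is 47 s via 4–10–0–6–1.

47 s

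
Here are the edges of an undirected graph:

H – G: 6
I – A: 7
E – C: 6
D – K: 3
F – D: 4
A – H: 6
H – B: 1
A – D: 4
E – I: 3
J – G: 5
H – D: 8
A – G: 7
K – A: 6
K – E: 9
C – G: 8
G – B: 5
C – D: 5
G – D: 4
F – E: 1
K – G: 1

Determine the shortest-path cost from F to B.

13

Candidate routes:
F - D - G - B: 4+4+5 = 13
F - D - K - G - H - B: 4+3+1+6+1 = 15
F - D - G - H - B: 4+4+6+1 = 15
The minimum is 13 via F - D - G - B.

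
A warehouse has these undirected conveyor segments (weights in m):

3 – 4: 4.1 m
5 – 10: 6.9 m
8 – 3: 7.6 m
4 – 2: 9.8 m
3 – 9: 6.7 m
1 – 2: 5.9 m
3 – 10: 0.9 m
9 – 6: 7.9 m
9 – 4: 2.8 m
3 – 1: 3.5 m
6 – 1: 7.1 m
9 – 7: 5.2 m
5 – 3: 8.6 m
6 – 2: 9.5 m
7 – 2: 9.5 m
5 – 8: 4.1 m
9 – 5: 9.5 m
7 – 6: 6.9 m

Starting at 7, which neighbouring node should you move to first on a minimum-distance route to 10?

Compare a few routes:
7 → 9 → 3 → 10: 5.2+6.7+0.9 = 12.8
7 → 9 → 4 → 3 → 10: 5.2+2.8+4.1+0.9 = 13
The minimum is 12.8 m via 7 → 9 → 3 → 10.
So from 7 the first move is to 9.

9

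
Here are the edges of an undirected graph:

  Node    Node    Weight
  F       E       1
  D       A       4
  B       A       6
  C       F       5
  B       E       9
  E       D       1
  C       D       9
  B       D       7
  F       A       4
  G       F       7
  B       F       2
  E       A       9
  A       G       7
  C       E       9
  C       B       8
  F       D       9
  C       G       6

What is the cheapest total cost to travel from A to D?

Running Dijkstra from A:
A: 0
D: 4  (via A)
Shortest route: A → D = 4.

4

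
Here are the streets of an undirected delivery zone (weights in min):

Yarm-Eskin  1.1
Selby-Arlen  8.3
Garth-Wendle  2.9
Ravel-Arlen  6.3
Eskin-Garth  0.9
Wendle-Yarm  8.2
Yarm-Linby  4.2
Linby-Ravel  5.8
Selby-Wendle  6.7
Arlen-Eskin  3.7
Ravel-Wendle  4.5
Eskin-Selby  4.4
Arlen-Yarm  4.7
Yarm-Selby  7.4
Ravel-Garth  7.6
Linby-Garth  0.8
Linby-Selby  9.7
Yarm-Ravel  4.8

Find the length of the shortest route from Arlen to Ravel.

6.3 min

Settle nodes by increasing distance from Arlen:
Arlen: 0
Eskin: 3.7  (via Arlen)
Garth: 4.6  (via Eskin)
Yarm: 4.7  (via Arlen)
Linby: 5.4  (via Garth)
Ravel: 6.3  (via Arlen)
Shortest route: Arlen → Ravel = 6.3 min.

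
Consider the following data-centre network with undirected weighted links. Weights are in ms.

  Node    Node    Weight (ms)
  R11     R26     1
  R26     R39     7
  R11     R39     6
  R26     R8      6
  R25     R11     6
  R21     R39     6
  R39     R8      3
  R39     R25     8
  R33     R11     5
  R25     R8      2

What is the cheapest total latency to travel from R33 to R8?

Shortest distances from R33:
R33: 0
R11: 5  (via R33)
R26: 6  (via R11)
R25: 11  (via R11)
R39: 11  (via R11)
R8: 12  (via R26)
Shortest route: R33–R11–R26–R8 = 12 ms.

12 ms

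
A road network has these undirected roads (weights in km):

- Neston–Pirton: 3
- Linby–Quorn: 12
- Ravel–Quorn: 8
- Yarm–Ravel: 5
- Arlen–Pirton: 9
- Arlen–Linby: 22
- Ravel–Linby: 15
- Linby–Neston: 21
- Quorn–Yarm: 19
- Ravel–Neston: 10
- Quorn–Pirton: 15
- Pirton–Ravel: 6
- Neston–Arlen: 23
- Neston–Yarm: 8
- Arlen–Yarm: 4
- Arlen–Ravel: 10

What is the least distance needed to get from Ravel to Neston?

9 km

Running Dijkstra from Ravel:
Ravel: 0
Yarm: 5  (via Ravel)
Pirton: 6  (via Ravel)
Quorn: 8  (via Ravel)
Arlen: 9  (via Yarm)
Neston: 9  (via Pirton)
Shortest route: Ravel–Pirton–Neston = 9 km.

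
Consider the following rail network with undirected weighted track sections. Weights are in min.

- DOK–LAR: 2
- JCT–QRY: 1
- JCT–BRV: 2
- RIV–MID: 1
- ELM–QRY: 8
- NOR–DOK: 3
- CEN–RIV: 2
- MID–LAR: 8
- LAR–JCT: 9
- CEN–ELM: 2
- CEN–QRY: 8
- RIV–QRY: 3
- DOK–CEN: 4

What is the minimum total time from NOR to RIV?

Settle nodes by increasing distance from NOR:
NOR: 0
DOK: 3  (via NOR)
LAR: 5  (via DOK)
CEN: 7  (via DOK)
ELM: 9  (via CEN)
RIV: 9  (via CEN)
Shortest route: NOR → DOK → CEN → RIV = 9 min.

9 min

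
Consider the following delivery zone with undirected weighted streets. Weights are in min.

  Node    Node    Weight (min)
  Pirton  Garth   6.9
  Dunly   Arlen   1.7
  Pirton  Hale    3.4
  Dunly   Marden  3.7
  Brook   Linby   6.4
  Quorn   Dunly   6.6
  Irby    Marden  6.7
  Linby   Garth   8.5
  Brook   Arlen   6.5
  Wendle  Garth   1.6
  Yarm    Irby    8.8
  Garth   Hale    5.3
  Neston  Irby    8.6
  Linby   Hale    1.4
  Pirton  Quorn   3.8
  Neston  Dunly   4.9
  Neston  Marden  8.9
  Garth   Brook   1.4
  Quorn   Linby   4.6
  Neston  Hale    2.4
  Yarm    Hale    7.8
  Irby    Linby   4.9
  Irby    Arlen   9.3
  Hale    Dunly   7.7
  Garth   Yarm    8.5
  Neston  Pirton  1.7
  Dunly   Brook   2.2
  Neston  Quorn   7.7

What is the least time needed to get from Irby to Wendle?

Candidate routes:
Irby - Linby - Hale - Garth - Wendle: 4.9+1.4+5.3+1.6 = 13.2
Irby - Linby - Brook - Garth - Wendle: 4.9+6.4+1.4+1.6 = 14.3
The minimum is 13.2 min via Irby - Linby - Hale - Garth - Wendle.

13.2 min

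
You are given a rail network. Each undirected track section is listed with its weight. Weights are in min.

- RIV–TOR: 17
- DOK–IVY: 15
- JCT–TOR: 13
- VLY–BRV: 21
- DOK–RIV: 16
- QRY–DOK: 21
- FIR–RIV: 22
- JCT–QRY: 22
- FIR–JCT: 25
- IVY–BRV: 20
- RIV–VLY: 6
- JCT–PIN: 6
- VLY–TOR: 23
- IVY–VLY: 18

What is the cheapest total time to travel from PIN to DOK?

Settle nodes by increasing distance from PIN:
PIN: 0
JCT: 6  (via PIN)
TOR: 19  (via JCT)
QRY: 28  (via JCT)
FIR: 31  (via JCT)
RIV: 36  (via TOR)
VLY: 42  (via TOR)
DOK: 49  (via QRY)
Shortest route: PIN → JCT → QRY → DOK = 49 min.

49 min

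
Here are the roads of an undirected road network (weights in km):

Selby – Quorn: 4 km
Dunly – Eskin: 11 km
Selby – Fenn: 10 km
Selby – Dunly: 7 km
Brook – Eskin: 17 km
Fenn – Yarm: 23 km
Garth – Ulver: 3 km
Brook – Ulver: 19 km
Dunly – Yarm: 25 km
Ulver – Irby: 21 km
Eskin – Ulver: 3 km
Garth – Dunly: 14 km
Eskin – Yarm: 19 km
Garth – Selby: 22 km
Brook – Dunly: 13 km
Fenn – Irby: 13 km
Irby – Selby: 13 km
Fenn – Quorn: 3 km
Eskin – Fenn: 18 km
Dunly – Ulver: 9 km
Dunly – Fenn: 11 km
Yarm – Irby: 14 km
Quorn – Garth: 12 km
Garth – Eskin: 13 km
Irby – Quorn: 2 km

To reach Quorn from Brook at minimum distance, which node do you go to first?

Candidate routes:
Brook–Dunly–Fenn–Quorn: 13+11+3 = 27
Brook–Dunly–Selby–Fenn–Quorn: 13+7+10+3 = 33
Brook–Dunly–Selby–Quorn: 13+7+4 = 24
The minimum is 24 km via Brook–Dunly–Selby–Quorn.
So from Brook the first move is to Dunly.

Dunly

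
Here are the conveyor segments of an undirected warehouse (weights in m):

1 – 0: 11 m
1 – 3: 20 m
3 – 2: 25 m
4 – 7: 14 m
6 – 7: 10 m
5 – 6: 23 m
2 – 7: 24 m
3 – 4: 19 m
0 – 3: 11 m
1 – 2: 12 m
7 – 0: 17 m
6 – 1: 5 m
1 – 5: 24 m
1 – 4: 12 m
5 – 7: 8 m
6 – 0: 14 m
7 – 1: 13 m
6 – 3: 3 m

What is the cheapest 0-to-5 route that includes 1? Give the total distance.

Best 0 to 1: 0–1 costing 11
Shortest 1→5: 1–7–5 = 21
Total via 1: 11 + 21 = 32 m.

32 m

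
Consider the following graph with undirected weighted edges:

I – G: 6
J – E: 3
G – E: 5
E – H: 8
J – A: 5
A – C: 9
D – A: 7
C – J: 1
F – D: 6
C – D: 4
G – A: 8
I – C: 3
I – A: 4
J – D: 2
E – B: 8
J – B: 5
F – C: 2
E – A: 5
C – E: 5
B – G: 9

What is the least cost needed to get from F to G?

Compare a few routes:
F–C–I–G: 2+3+6 = 11
F–D–J–E–G: 6+2+3+5 = 16
F–C–E–G: 2+5+5 = 12
The minimum is 11 via F–C–I–G.

11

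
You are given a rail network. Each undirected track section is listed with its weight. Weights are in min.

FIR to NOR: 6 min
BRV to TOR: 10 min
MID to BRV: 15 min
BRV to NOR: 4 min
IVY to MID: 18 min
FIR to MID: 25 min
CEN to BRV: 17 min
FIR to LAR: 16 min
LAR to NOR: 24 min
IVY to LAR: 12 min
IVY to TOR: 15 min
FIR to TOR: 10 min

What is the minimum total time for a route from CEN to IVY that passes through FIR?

52 min

Best CEN to FIR: CEN–BRV–NOR–FIR costing 27
Shortest FIR→IVY: FIR–TOR–IVY = 25
Total via FIR: 27 + 25 = 52 min.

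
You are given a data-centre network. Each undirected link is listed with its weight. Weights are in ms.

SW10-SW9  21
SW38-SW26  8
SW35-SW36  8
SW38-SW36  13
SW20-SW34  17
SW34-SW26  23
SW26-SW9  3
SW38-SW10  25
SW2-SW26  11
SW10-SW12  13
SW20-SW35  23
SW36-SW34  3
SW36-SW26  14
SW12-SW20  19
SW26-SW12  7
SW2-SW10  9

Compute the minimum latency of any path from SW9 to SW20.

Compare a few routes:
SW9 → SW26 → SW36 → SW34 → SW20: 3+14+3+17 = 37
SW9 → SW26 → SW12 → SW20: 3+7+19 = 29
The minimum is 29 ms via SW9 → SW26 → SW12 → SW20.

29 ms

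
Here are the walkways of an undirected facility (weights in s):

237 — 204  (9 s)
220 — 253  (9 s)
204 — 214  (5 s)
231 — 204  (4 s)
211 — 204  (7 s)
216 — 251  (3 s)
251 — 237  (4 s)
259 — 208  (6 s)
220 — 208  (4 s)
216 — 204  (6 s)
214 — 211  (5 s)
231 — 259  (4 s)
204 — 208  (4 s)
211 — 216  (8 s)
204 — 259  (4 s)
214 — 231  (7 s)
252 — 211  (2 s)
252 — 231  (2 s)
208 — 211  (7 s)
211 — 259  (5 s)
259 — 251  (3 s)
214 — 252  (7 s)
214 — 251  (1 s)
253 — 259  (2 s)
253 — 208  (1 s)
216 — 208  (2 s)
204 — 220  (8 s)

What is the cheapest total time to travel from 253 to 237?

9 s

Running Dijkstra from 253:
253: 0
208: 1  (via 253)
259: 2  (via 253)
216: 3  (via 208)
220: 5  (via 208)
204: 5  (via 208)
251: 5  (via 259)
231: 6  (via 259)
214: 6  (via 251)
211: 7  (via 259)
252: 8  (via 231)
237: 9  (via 251)
Shortest route: 253 → 259 → 251 → 237 = 9 s.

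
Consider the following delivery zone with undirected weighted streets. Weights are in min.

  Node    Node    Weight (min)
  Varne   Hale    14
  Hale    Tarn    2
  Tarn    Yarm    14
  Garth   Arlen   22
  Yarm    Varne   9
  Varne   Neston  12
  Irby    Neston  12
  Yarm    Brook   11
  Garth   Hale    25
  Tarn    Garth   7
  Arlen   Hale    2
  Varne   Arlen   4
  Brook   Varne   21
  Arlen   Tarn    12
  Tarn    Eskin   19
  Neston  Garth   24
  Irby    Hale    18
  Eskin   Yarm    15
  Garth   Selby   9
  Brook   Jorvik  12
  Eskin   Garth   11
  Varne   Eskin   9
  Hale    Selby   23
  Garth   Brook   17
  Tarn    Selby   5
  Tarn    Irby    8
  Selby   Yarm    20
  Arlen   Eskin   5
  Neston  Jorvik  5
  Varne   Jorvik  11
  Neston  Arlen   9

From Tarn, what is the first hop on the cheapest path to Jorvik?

Hale

Enumerating some paths:
Tarn → Hale → Arlen → Varne → Jorvik: 2+2+4+11 = 19
Tarn → Hale → Arlen → Varne → Neston → Jorvik: 2+2+4+12+5 = 25
Tarn → Irby → Neston → Jorvik: 8+12+5 = 25
Tarn → Hale → Arlen → Neston → Jorvik: 2+2+9+5 = 18
The minimum is 18 min via Tarn → Hale → Arlen → Neston → Jorvik.
So from Tarn the first move is to Hale.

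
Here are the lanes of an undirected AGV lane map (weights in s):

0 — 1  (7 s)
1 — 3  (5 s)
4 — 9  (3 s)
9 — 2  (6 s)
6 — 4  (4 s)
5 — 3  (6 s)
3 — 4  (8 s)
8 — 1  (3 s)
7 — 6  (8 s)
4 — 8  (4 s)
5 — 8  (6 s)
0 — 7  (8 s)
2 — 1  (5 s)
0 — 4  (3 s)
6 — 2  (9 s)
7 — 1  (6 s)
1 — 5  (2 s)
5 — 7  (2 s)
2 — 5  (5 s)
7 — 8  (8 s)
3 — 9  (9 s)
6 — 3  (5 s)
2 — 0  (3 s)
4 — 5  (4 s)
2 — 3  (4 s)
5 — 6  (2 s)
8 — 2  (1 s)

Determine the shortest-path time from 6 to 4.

4 s

Candidate routes:
6 - 5 - 4: 2+4 = 6
6 - 4: 4 = 4
The minimum is 4 s via 6 - 4.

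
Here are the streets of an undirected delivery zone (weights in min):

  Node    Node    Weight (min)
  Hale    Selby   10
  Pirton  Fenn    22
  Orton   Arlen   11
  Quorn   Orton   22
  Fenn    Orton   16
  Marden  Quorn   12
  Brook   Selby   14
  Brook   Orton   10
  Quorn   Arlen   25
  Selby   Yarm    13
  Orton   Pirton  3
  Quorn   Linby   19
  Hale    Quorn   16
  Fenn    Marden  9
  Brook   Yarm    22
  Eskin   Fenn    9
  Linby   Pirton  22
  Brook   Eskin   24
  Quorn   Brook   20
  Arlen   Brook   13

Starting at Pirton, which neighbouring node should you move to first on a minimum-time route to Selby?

Orton

Compare a few routes:
Pirton - Orton - Brook - Selby: 3+10+14 = 27
Pirton - Orton - Arlen - Brook - Selby: 3+11+13+14 = 41
The minimum is 27 min via Pirton - Orton - Brook - Selby.
So from Pirton the first move is to Orton.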